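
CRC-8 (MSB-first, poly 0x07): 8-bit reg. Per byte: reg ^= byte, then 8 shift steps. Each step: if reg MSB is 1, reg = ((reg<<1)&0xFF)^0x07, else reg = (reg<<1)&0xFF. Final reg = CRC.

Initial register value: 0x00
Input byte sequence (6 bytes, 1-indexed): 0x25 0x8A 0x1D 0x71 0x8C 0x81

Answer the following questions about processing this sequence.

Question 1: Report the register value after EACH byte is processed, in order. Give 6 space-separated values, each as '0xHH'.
0xFB 0x50 0xE4 0xE2 0x0D 0xAD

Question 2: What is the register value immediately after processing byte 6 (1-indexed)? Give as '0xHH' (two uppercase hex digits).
Answer: 0xAD

Derivation:
After byte 1 (0x25): reg=0xFB
After byte 2 (0x8A): reg=0x50
After byte 3 (0x1D): reg=0xE4
After byte 4 (0x71): reg=0xE2
After byte 5 (0x8C): reg=0x0D
After byte 6 (0x81): reg=0xAD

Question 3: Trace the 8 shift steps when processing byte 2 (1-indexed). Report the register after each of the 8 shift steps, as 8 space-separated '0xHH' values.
After byte 1 (0x25): reg=0xFB
Register before byte 2: 0xFB
After XOR with byte 0x8A: 0x71

Answer: 0xE2 0xC3 0x81 0x05 0x0A 0x14 0x28 0x50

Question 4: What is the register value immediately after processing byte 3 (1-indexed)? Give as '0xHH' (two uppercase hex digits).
After byte 1 (0x25): reg=0xFB
After byte 2 (0x8A): reg=0x50
After byte 3 (0x1D): reg=0xE4

Answer: 0xE4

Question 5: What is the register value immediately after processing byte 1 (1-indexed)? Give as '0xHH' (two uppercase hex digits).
After byte 1 (0x25): reg=0xFB

Answer: 0xFB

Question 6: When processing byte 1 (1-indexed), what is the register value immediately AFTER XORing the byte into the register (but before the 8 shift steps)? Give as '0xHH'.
Register before byte 1: 0x00
Byte 1: 0x25
0x00 XOR 0x25 = 0x25

Answer: 0x25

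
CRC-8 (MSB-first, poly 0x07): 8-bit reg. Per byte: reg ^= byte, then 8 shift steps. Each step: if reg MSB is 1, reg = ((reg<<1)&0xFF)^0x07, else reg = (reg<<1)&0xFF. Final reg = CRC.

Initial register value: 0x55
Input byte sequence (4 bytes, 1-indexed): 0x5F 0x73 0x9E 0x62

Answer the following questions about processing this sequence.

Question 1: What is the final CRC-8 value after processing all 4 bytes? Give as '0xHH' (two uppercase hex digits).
After byte 1 (0x5F): reg=0x36
After byte 2 (0x73): reg=0xDC
After byte 3 (0x9E): reg=0xC9
After byte 4 (0x62): reg=0x58

Answer: 0x58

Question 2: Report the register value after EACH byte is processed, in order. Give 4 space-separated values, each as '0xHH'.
0x36 0xDC 0xC9 0x58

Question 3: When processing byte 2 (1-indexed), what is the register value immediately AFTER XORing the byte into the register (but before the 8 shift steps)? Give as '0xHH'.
Answer: 0x45

Derivation:
Register before byte 2: 0x36
Byte 2: 0x73
0x36 XOR 0x73 = 0x45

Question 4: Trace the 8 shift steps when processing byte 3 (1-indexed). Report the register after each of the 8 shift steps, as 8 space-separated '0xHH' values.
After byte 1 (0x5F): reg=0x36
After byte 2 (0x73): reg=0xDC
Register before byte 3: 0xDC
After XOR with byte 0x9E: 0x42

Answer: 0x84 0x0F 0x1E 0x3C 0x78 0xF0 0xE7 0xC9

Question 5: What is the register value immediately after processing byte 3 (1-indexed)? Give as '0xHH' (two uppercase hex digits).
Answer: 0xC9

Derivation:
After byte 1 (0x5F): reg=0x36
After byte 2 (0x73): reg=0xDC
After byte 3 (0x9E): reg=0xC9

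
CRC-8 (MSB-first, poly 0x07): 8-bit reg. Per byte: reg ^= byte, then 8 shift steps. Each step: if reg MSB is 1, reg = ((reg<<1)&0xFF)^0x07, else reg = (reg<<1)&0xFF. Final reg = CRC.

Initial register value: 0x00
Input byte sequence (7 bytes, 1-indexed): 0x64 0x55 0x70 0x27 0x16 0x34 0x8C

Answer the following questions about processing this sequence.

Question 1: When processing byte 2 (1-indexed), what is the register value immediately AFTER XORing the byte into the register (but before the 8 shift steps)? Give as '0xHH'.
Register before byte 2: 0x3B
Byte 2: 0x55
0x3B XOR 0x55 = 0x6E

Answer: 0x6E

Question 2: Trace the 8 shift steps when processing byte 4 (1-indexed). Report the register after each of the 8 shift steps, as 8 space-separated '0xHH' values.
After byte 1 (0x64): reg=0x3B
After byte 2 (0x55): reg=0x0D
After byte 3 (0x70): reg=0x74
Register before byte 4: 0x74
After XOR with byte 0x27: 0x53

Answer: 0xA6 0x4B 0x96 0x2B 0x56 0xAC 0x5F 0xBE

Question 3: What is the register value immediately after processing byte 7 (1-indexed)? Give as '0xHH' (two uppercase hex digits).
Answer: 0x19

Derivation:
After byte 1 (0x64): reg=0x3B
After byte 2 (0x55): reg=0x0D
After byte 3 (0x70): reg=0x74
After byte 4 (0x27): reg=0xBE
After byte 5 (0x16): reg=0x51
After byte 6 (0x34): reg=0x3C
After byte 7 (0x8C): reg=0x19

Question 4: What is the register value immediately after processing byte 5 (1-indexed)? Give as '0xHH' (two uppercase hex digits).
After byte 1 (0x64): reg=0x3B
After byte 2 (0x55): reg=0x0D
After byte 3 (0x70): reg=0x74
After byte 4 (0x27): reg=0xBE
After byte 5 (0x16): reg=0x51

Answer: 0x51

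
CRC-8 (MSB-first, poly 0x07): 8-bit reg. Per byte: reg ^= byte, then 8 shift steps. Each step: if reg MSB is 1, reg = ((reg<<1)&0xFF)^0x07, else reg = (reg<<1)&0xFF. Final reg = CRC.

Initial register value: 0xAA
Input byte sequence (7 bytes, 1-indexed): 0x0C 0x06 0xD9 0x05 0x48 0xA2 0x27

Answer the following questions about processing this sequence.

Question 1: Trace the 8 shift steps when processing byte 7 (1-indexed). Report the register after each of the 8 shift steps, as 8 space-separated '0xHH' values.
After byte 1 (0x0C): reg=0x7B
After byte 2 (0x06): reg=0x74
After byte 3 (0xD9): reg=0x4A
After byte 4 (0x05): reg=0xEA
After byte 5 (0x48): reg=0x67
After byte 6 (0xA2): reg=0x55
Register before byte 7: 0x55
After XOR with byte 0x27: 0x72

Answer: 0xE4 0xCF 0x99 0x35 0x6A 0xD4 0xAF 0x59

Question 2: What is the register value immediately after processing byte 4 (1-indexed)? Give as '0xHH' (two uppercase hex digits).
After byte 1 (0x0C): reg=0x7B
After byte 2 (0x06): reg=0x74
After byte 3 (0xD9): reg=0x4A
After byte 4 (0x05): reg=0xEA

Answer: 0xEA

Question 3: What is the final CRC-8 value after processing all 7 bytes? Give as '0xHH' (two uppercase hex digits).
After byte 1 (0x0C): reg=0x7B
After byte 2 (0x06): reg=0x74
After byte 3 (0xD9): reg=0x4A
After byte 4 (0x05): reg=0xEA
After byte 5 (0x48): reg=0x67
After byte 6 (0xA2): reg=0x55
After byte 7 (0x27): reg=0x59

Answer: 0x59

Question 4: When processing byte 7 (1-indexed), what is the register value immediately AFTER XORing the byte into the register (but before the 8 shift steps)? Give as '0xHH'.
Answer: 0x72

Derivation:
Register before byte 7: 0x55
Byte 7: 0x27
0x55 XOR 0x27 = 0x72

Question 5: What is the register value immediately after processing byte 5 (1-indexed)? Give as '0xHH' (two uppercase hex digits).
After byte 1 (0x0C): reg=0x7B
After byte 2 (0x06): reg=0x74
After byte 3 (0xD9): reg=0x4A
After byte 4 (0x05): reg=0xEA
After byte 5 (0x48): reg=0x67

Answer: 0x67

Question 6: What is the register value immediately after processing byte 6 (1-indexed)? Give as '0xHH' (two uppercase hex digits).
After byte 1 (0x0C): reg=0x7B
After byte 2 (0x06): reg=0x74
After byte 3 (0xD9): reg=0x4A
After byte 4 (0x05): reg=0xEA
After byte 5 (0x48): reg=0x67
After byte 6 (0xA2): reg=0x55

Answer: 0x55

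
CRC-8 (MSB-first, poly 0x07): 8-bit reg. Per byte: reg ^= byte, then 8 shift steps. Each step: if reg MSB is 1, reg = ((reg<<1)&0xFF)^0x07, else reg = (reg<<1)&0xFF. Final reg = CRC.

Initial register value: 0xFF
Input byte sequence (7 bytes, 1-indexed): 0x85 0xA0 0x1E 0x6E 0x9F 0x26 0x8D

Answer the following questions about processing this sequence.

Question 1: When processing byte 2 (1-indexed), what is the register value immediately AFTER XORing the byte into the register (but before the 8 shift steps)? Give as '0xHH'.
Answer: 0xC1

Derivation:
Register before byte 2: 0x61
Byte 2: 0xA0
0x61 XOR 0xA0 = 0xC1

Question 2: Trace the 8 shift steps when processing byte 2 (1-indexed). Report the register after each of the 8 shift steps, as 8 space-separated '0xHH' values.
Answer: 0x85 0x0D 0x1A 0x34 0x68 0xD0 0xA7 0x49

Derivation:
After byte 1 (0x85): reg=0x61
Register before byte 2: 0x61
After XOR with byte 0xA0: 0xC1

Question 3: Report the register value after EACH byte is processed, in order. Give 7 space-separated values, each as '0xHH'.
0x61 0x49 0xA2 0x6A 0xC5 0xA7 0xD6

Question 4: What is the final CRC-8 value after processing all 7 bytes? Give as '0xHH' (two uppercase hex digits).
After byte 1 (0x85): reg=0x61
After byte 2 (0xA0): reg=0x49
After byte 3 (0x1E): reg=0xA2
After byte 4 (0x6E): reg=0x6A
After byte 5 (0x9F): reg=0xC5
After byte 6 (0x26): reg=0xA7
After byte 7 (0x8D): reg=0xD6

Answer: 0xD6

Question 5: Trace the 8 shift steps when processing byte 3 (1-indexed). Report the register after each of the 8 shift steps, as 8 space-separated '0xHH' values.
Answer: 0xAE 0x5B 0xB6 0x6B 0xD6 0xAB 0x51 0xA2

Derivation:
After byte 1 (0x85): reg=0x61
After byte 2 (0xA0): reg=0x49
Register before byte 3: 0x49
After XOR with byte 0x1E: 0x57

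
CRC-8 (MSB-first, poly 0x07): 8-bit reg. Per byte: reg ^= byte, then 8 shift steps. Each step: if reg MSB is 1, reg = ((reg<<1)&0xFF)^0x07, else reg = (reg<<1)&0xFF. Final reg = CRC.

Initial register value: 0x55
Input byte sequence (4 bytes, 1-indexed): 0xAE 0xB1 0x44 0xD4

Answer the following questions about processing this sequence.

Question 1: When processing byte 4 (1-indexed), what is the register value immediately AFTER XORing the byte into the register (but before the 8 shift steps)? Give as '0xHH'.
Answer: 0xD5

Derivation:
Register before byte 4: 0x01
Byte 4: 0xD4
0x01 XOR 0xD4 = 0xD5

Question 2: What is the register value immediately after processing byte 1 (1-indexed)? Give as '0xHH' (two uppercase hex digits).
Answer: 0xEF

Derivation:
After byte 1 (0xAE): reg=0xEF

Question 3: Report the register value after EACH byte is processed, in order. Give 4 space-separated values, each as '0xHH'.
0xEF 0x9D 0x01 0x25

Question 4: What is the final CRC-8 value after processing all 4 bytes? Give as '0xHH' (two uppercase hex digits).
After byte 1 (0xAE): reg=0xEF
After byte 2 (0xB1): reg=0x9D
After byte 3 (0x44): reg=0x01
After byte 4 (0xD4): reg=0x25

Answer: 0x25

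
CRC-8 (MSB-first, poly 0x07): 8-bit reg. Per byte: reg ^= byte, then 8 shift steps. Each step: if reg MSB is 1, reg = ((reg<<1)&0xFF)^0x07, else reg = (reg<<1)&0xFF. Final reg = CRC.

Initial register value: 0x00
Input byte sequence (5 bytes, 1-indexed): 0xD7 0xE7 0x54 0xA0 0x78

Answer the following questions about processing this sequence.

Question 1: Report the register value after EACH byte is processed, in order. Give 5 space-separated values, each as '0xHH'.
0x2B 0x6A 0xBA 0x46 0xBA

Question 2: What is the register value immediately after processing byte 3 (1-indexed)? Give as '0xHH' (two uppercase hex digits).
After byte 1 (0xD7): reg=0x2B
After byte 2 (0xE7): reg=0x6A
After byte 3 (0x54): reg=0xBA

Answer: 0xBA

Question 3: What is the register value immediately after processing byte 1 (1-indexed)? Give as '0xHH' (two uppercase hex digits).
Answer: 0x2B

Derivation:
After byte 1 (0xD7): reg=0x2B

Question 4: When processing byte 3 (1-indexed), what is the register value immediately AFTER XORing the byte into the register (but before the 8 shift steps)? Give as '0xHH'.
Answer: 0x3E

Derivation:
Register before byte 3: 0x6A
Byte 3: 0x54
0x6A XOR 0x54 = 0x3E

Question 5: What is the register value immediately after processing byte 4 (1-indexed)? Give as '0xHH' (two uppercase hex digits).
After byte 1 (0xD7): reg=0x2B
After byte 2 (0xE7): reg=0x6A
After byte 3 (0x54): reg=0xBA
After byte 4 (0xA0): reg=0x46

Answer: 0x46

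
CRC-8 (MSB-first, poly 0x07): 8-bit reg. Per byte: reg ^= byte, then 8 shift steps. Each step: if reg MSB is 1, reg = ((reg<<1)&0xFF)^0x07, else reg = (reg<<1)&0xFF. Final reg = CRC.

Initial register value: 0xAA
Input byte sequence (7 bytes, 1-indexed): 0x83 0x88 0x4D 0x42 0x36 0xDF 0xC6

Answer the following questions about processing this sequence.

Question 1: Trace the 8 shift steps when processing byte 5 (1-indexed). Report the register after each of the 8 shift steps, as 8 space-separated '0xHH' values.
Answer: 0xFE 0xFB 0xF1 0xE5 0xCD 0x9D 0x3D 0x7A

Derivation:
After byte 1 (0x83): reg=0xDF
After byte 2 (0x88): reg=0xA2
After byte 3 (0x4D): reg=0x83
After byte 4 (0x42): reg=0x49
Register before byte 5: 0x49
After XOR with byte 0x36: 0x7F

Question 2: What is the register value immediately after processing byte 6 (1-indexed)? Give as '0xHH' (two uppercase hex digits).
Answer: 0x72

Derivation:
After byte 1 (0x83): reg=0xDF
After byte 2 (0x88): reg=0xA2
After byte 3 (0x4D): reg=0x83
After byte 4 (0x42): reg=0x49
After byte 5 (0x36): reg=0x7A
After byte 6 (0xDF): reg=0x72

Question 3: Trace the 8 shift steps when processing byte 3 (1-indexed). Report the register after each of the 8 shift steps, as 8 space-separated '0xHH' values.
Answer: 0xD9 0xB5 0x6D 0xDA 0xB3 0x61 0xC2 0x83

Derivation:
After byte 1 (0x83): reg=0xDF
After byte 2 (0x88): reg=0xA2
Register before byte 3: 0xA2
After XOR with byte 0x4D: 0xEF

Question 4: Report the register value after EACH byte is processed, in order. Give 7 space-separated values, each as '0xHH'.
0xDF 0xA2 0x83 0x49 0x7A 0x72 0x05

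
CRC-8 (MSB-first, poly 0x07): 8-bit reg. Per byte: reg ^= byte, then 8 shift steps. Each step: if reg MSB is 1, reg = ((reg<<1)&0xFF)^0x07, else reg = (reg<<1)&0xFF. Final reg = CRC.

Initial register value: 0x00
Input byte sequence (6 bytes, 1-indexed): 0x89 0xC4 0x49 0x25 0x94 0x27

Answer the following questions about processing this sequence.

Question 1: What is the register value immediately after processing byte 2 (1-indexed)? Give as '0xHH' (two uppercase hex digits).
After byte 1 (0x89): reg=0xB6
After byte 2 (0xC4): reg=0x59

Answer: 0x59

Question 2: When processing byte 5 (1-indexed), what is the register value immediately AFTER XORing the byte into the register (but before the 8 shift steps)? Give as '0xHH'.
Answer: 0x38

Derivation:
Register before byte 5: 0xAC
Byte 5: 0x94
0xAC XOR 0x94 = 0x38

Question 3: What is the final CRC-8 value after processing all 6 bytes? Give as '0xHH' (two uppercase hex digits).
After byte 1 (0x89): reg=0xB6
After byte 2 (0xC4): reg=0x59
After byte 3 (0x49): reg=0x70
After byte 4 (0x25): reg=0xAC
After byte 5 (0x94): reg=0xA8
After byte 6 (0x27): reg=0xA4

Answer: 0xA4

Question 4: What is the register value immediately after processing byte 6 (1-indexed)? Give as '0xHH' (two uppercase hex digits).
Answer: 0xA4

Derivation:
After byte 1 (0x89): reg=0xB6
After byte 2 (0xC4): reg=0x59
After byte 3 (0x49): reg=0x70
After byte 4 (0x25): reg=0xAC
After byte 5 (0x94): reg=0xA8
After byte 6 (0x27): reg=0xA4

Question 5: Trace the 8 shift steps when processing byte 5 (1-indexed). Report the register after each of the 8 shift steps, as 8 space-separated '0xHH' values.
Answer: 0x70 0xE0 0xC7 0x89 0x15 0x2A 0x54 0xA8

Derivation:
After byte 1 (0x89): reg=0xB6
After byte 2 (0xC4): reg=0x59
After byte 3 (0x49): reg=0x70
After byte 4 (0x25): reg=0xAC
Register before byte 5: 0xAC
After XOR with byte 0x94: 0x38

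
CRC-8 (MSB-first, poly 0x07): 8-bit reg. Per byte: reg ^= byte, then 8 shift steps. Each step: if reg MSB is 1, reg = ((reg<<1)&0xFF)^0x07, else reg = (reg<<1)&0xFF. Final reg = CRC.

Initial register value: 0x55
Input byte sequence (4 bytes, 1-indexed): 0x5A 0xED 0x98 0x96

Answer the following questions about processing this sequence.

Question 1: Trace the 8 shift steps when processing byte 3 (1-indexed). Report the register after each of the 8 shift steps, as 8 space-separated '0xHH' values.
After byte 1 (0x5A): reg=0x2D
After byte 2 (0xED): reg=0x4E
Register before byte 3: 0x4E
After XOR with byte 0x98: 0xD6

Answer: 0xAB 0x51 0xA2 0x43 0x86 0x0B 0x16 0x2C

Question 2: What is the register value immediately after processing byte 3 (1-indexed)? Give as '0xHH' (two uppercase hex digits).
After byte 1 (0x5A): reg=0x2D
After byte 2 (0xED): reg=0x4E
After byte 3 (0x98): reg=0x2C

Answer: 0x2C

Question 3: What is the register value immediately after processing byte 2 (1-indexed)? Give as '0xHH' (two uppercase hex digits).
Answer: 0x4E

Derivation:
After byte 1 (0x5A): reg=0x2D
After byte 2 (0xED): reg=0x4E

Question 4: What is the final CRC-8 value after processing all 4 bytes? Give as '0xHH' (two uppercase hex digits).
Answer: 0x2F

Derivation:
After byte 1 (0x5A): reg=0x2D
After byte 2 (0xED): reg=0x4E
After byte 3 (0x98): reg=0x2C
After byte 4 (0x96): reg=0x2F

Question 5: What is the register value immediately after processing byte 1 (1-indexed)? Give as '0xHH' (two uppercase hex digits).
Answer: 0x2D

Derivation:
After byte 1 (0x5A): reg=0x2D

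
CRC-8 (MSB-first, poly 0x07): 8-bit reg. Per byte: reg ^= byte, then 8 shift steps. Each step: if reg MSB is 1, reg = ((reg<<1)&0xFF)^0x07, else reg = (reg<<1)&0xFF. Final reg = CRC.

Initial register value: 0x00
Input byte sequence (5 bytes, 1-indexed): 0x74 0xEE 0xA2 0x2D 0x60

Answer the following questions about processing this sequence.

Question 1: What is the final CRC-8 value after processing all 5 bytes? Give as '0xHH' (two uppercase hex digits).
Answer: 0x4F

Derivation:
After byte 1 (0x74): reg=0x4B
After byte 2 (0xEE): reg=0x72
After byte 3 (0xA2): reg=0x3E
After byte 4 (0x2D): reg=0x79
After byte 5 (0x60): reg=0x4F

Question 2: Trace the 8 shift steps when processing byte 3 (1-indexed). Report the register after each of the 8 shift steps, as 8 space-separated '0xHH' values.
After byte 1 (0x74): reg=0x4B
After byte 2 (0xEE): reg=0x72
Register before byte 3: 0x72
After XOR with byte 0xA2: 0xD0

Answer: 0xA7 0x49 0x92 0x23 0x46 0x8C 0x1F 0x3E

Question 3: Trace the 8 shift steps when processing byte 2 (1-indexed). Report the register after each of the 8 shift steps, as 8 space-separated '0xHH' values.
Answer: 0x4D 0x9A 0x33 0x66 0xCC 0x9F 0x39 0x72

Derivation:
After byte 1 (0x74): reg=0x4B
Register before byte 2: 0x4B
After XOR with byte 0xEE: 0xA5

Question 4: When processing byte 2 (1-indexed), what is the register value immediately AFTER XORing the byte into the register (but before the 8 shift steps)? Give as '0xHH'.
Answer: 0xA5

Derivation:
Register before byte 2: 0x4B
Byte 2: 0xEE
0x4B XOR 0xEE = 0xA5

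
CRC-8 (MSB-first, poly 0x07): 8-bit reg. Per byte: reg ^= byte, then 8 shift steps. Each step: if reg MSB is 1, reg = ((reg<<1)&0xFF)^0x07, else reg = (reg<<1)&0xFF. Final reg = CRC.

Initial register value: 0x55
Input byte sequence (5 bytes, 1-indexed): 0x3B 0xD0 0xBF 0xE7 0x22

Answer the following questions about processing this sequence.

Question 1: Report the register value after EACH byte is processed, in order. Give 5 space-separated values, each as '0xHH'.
0x0D 0x1D 0x67 0x89 0x58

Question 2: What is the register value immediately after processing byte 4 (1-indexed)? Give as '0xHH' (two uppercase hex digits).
Answer: 0x89

Derivation:
After byte 1 (0x3B): reg=0x0D
After byte 2 (0xD0): reg=0x1D
After byte 3 (0xBF): reg=0x67
After byte 4 (0xE7): reg=0x89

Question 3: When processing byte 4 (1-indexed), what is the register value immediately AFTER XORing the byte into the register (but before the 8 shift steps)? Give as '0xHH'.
Register before byte 4: 0x67
Byte 4: 0xE7
0x67 XOR 0xE7 = 0x80

Answer: 0x80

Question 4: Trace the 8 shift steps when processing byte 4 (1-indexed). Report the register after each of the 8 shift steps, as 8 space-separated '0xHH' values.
After byte 1 (0x3B): reg=0x0D
After byte 2 (0xD0): reg=0x1D
After byte 3 (0xBF): reg=0x67
Register before byte 4: 0x67
After XOR with byte 0xE7: 0x80

Answer: 0x07 0x0E 0x1C 0x38 0x70 0xE0 0xC7 0x89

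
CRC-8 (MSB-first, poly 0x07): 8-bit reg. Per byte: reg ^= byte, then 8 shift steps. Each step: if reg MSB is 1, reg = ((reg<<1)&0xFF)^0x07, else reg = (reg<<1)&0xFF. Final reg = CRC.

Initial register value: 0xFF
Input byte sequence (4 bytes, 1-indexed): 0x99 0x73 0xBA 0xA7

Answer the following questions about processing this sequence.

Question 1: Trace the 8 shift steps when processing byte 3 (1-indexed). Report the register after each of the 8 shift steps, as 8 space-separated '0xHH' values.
Answer: 0xDE 0xBB 0x71 0xE2 0xC3 0x81 0x05 0x0A

Derivation:
After byte 1 (0x99): reg=0x35
After byte 2 (0x73): reg=0xD5
Register before byte 3: 0xD5
After XOR with byte 0xBA: 0x6F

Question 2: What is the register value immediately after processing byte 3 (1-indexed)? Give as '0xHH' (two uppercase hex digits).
After byte 1 (0x99): reg=0x35
After byte 2 (0x73): reg=0xD5
After byte 3 (0xBA): reg=0x0A

Answer: 0x0A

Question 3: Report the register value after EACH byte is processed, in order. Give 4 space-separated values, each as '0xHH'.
0x35 0xD5 0x0A 0x4A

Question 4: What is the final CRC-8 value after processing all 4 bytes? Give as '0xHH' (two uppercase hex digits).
Answer: 0x4A

Derivation:
After byte 1 (0x99): reg=0x35
After byte 2 (0x73): reg=0xD5
After byte 3 (0xBA): reg=0x0A
After byte 4 (0xA7): reg=0x4A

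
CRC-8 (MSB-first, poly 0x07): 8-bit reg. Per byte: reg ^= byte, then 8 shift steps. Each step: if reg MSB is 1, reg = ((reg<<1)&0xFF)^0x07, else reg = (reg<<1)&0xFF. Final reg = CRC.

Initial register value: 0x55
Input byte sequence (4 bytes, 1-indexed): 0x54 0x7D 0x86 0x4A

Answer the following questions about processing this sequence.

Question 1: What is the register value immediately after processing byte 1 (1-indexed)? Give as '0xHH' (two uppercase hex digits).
After byte 1 (0x54): reg=0x07

Answer: 0x07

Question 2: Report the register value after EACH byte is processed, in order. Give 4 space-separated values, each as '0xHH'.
0x07 0x61 0xBB 0xD9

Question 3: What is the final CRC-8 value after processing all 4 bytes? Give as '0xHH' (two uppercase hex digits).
Answer: 0xD9

Derivation:
After byte 1 (0x54): reg=0x07
After byte 2 (0x7D): reg=0x61
After byte 3 (0x86): reg=0xBB
After byte 4 (0x4A): reg=0xD9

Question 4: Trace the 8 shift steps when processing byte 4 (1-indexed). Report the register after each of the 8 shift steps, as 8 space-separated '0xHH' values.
After byte 1 (0x54): reg=0x07
After byte 2 (0x7D): reg=0x61
After byte 3 (0x86): reg=0xBB
Register before byte 4: 0xBB
After XOR with byte 0x4A: 0xF1

Answer: 0xE5 0xCD 0x9D 0x3D 0x7A 0xF4 0xEF 0xD9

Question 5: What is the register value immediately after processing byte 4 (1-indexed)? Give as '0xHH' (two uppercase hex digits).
Answer: 0xD9

Derivation:
After byte 1 (0x54): reg=0x07
After byte 2 (0x7D): reg=0x61
After byte 3 (0x86): reg=0xBB
After byte 4 (0x4A): reg=0xD9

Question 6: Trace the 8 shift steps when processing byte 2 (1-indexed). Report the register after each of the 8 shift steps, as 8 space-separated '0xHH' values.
Answer: 0xF4 0xEF 0xD9 0xB5 0x6D 0xDA 0xB3 0x61

Derivation:
After byte 1 (0x54): reg=0x07
Register before byte 2: 0x07
After XOR with byte 0x7D: 0x7A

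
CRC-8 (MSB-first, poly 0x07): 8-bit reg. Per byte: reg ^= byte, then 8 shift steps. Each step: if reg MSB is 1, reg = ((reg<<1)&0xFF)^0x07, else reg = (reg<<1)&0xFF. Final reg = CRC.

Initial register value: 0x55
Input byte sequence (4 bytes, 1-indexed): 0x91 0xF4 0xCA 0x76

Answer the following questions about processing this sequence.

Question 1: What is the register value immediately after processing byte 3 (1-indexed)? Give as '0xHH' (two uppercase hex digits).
Answer: 0x1E

Derivation:
After byte 1 (0x91): reg=0x52
After byte 2 (0xF4): reg=0x7B
After byte 3 (0xCA): reg=0x1E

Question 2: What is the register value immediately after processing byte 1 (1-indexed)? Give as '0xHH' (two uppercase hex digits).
Answer: 0x52

Derivation:
After byte 1 (0x91): reg=0x52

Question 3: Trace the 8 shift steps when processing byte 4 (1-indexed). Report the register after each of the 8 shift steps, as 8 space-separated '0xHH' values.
After byte 1 (0x91): reg=0x52
After byte 2 (0xF4): reg=0x7B
After byte 3 (0xCA): reg=0x1E
Register before byte 4: 0x1E
After XOR with byte 0x76: 0x68

Answer: 0xD0 0xA7 0x49 0x92 0x23 0x46 0x8C 0x1F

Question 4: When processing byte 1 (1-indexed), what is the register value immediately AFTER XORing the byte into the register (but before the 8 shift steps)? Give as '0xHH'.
Answer: 0xC4

Derivation:
Register before byte 1: 0x55
Byte 1: 0x91
0x55 XOR 0x91 = 0xC4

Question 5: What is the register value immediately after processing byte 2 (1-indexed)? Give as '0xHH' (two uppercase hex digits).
After byte 1 (0x91): reg=0x52
After byte 2 (0xF4): reg=0x7B

Answer: 0x7B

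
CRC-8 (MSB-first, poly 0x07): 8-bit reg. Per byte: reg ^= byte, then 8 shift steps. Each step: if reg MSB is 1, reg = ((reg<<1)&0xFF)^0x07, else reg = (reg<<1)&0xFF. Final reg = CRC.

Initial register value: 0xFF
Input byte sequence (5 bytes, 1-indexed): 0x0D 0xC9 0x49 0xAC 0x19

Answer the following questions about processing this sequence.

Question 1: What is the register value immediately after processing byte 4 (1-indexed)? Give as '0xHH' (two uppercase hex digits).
After byte 1 (0x0D): reg=0xD0
After byte 2 (0xC9): reg=0x4F
After byte 3 (0x49): reg=0x12
After byte 4 (0xAC): reg=0x33

Answer: 0x33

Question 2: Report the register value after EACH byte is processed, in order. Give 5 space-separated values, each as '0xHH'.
0xD0 0x4F 0x12 0x33 0xD6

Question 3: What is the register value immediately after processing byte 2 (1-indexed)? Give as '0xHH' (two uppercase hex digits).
After byte 1 (0x0D): reg=0xD0
After byte 2 (0xC9): reg=0x4F

Answer: 0x4F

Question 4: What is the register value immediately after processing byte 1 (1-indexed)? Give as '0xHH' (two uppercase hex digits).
Answer: 0xD0

Derivation:
After byte 1 (0x0D): reg=0xD0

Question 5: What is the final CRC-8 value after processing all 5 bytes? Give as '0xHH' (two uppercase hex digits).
Answer: 0xD6

Derivation:
After byte 1 (0x0D): reg=0xD0
After byte 2 (0xC9): reg=0x4F
After byte 3 (0x49): reg=0x12
After byte 4 (0xAC): reg=0x33
After byte 5 (0x19): reg=0xD6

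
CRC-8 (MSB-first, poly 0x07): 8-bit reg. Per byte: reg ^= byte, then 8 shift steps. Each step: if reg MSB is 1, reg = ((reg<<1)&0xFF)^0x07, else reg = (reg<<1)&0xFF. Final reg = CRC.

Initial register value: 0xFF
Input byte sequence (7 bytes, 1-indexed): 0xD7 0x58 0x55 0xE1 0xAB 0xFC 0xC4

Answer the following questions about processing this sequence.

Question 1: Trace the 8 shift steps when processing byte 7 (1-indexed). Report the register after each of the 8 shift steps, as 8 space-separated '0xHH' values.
Answer: 0x62 0xC4 0x8F 0x19 0x32 0x64 0xC8 0x97

Derivation:
After byte 1 (0xD7): reg=0xD8
After byte 2 (0x58): reg=0x89
After byte 3 (0x55): reg=0x1A
After byte 4 (0xE1): reg=0xEF
After byte 5 (0xAB): reg=0xDB
After byte 6 (0xFC): reg=0xF5
Register before byte 7: 0xF5
After XOR with byte 0xC4: 0x31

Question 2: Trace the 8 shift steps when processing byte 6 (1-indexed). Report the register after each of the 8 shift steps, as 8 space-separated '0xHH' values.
Answer: 0x4E 0x9C 0x3F 0x7E 0xFC 0xFF 0xF9 0xF5

Derivation:
After byte 1 (0xD7): reg=0xD8
After byte 2 (0x58): reg=0x89
After byte 3 (0x55): reg=0x1A
After byte 4 (0xE1): reg=0xEF
After byte 5 (0xAB): reg=0xDB
Register before byte 6: 0xDB
After XOR with byte 0xFC: 0x27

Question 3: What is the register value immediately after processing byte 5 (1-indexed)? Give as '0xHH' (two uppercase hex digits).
Answer: 0xDB

Derivation:
After byte 1 (0xD7): reg=0xD8
After byte 2 (0x58): reg=0x89
After byte 3 (0x55): reg=0x1A
After byte 4 (0xE1): reg=0xEF
After byte 5 (0xAB): reg=0xDB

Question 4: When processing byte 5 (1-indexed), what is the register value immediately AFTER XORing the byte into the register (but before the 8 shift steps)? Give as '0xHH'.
Register before byte 5: 0xEF
Byte 5: 0xAB
0xEF XOR 0xAB = 0x44

Answer: 0x44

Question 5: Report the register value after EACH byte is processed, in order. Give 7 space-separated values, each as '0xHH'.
0xD8 0x89 0x1A 0xEF 0xDB 0xF5 0x97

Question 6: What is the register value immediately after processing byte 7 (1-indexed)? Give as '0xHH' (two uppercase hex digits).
Answer: 0x97

Derivation:
After byte 1 (0xD7): reg=0xD8
After byte 2 (0x58): reg=0x89
After byte 3 (0x55): reg=0x1A
After byte 4 (0xE1): reg=0xEF
After byte 5 (0xAB): reg=0xDB
After byte 6 (0xFC): reg=0xF5
After byte 7 (0xC4): reg=0x97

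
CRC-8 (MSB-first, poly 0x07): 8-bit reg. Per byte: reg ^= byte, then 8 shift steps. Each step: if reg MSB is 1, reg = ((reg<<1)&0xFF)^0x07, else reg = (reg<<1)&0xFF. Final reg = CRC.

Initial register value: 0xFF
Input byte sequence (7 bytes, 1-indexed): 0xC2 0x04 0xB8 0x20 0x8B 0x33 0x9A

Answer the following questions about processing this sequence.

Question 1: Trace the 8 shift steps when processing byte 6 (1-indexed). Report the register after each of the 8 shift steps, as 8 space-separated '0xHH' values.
Answer: 0xC8 0x97 0x29 0x52 0xA4 0x4F 0x9E 0x3B

Derivation:
After byte 1 (0xC2): reg=0xB3
After byte 2 (0x04): reg=0x0C
After byte 3 (0xB8): reg=0x05
After byte 4 (0x20): reg=0xFB
After byte 5 (0x8B): reg=0x57
Register before byte 6: 0x57
After XOR with byte 0x33: 0x64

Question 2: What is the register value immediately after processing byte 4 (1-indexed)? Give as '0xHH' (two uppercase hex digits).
Answer: 0xFB

Derivation:
After byte 1 (0xC2): reg=0xB3
After byte 2 (0x04): reg=0x0C
After byte 3 (0xB8): reg=0x05
After byte 4 (0x20): reg=0xFB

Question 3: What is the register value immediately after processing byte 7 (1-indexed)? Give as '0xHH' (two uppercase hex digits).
After byte 1 (0xC2): reg=0xB3
After byte 2 (0x04): reg=0x0C
After byte 3 (0xB8): reg=0x05
After byte 4 (0x20): reg=0xFB
After byte 5 (0x8B): reg=0x57
After byte 6 (0x33): reg=0x3B
After byte 7 (0x9A): reg=0x6E

Answer: 0x6E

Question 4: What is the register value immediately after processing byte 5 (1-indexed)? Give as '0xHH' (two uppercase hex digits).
Answer: 0x57

Derivation:
After byte 1 (0xC2): reg=0xB3
After byte 2 (0x04): reg=0x0C
After byte 3 (0xB8): reg=0x05
After byte 4 (0x20): reg=0xFB
After byte 5 (0x8B): reg=0x57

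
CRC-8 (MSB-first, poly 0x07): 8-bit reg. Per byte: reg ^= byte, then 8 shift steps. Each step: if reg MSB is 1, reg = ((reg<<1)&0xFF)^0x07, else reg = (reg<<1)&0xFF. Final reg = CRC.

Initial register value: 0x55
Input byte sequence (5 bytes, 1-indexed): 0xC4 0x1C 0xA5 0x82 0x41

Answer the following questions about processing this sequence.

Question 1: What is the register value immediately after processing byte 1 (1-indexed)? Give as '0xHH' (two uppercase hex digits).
Answer: 0xFE

Derivation:
After byte 1 (0xC4): reg=0xFE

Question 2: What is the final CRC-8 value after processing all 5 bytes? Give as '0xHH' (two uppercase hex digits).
After byte 1 (0xC4): reg=0xFE
After byte 2 (0x1C): reg=0xA0
After byte 3 (0xA5): reg=0x1B
After byte 4 (0x82): reg=0xC6
After byte 5 (0x41): reg=0x9C

Answer: 0x9C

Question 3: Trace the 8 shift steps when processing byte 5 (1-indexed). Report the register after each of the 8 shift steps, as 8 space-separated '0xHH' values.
After byte 1 (0xC4): reg=0xFE
After byte 2 (0x1C): reg=0xA0
After byte 3 (0xA5): reg=0x1B
After byte 4 (0x82): reg=0xC6
Register before byte 5: 0xC6
After XOR with byte 0x41: 0x87

Answer: 0x09 0x12 0x24 0x48 0x90 0x27 0x4E 0x9C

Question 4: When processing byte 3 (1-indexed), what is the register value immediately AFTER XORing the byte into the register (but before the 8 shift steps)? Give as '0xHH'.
Register before byte 3: 0xA0
Byte 3: 0xA5
0xA0 XOR 0xA5 = 0x05

Answer: 0x05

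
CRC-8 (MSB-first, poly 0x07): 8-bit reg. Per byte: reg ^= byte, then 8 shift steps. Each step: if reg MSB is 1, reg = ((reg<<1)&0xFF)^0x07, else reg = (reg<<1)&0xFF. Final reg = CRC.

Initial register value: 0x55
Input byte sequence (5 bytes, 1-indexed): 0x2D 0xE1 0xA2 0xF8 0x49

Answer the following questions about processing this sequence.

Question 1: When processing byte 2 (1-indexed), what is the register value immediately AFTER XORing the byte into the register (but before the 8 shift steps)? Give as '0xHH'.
Register before byte 2: 0x6F
Byte 2: 0xE1
0x6F XOR 0xE1 = 0x8E

Answer: 0x8E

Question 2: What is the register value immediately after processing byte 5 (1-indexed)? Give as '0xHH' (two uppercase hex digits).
After byte 1 (0x2D): reg=0x6F
After byte 2 (0xE1): reg=0xA3
After byte 3 (0xA2): reg=0x07
After byte 4 (0xF8): reg=0xF3
After byte 5 (0x49): reg=0x2F

Answer: 0x2F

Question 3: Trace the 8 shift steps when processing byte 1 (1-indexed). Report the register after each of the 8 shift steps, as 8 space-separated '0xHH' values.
Register before byte 1: 0x55
After XOR with byte 0x2D: 0x78

Answer: 0xF0 0xE7 0xC9 0x95 0x2D 0x5A 0xB4 0x6F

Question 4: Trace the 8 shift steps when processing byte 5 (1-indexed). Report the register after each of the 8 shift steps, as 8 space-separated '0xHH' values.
Answer: 0x73 0xE6 0xCB 0x91 0x25 0x4A 0x94 0x2F

Derivation:
After byte 1 (0x2D): reg=0x6F
After byte 2 (0xE1): reg=0xA3
After byte 3 (0xA2): reg=0x07
After byte 4 (0xF8): reg=0xF3
Register before byte 5: 0xF3
After XOR with byte 0x49: 0xBA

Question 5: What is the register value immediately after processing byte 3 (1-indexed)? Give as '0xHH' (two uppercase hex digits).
After byte 1 (0x2D): reg=0x6F
After byte 2 (0xE1): reg=0xA3
After byte 3 (0xA2): reg=0x07

Answer: 0x07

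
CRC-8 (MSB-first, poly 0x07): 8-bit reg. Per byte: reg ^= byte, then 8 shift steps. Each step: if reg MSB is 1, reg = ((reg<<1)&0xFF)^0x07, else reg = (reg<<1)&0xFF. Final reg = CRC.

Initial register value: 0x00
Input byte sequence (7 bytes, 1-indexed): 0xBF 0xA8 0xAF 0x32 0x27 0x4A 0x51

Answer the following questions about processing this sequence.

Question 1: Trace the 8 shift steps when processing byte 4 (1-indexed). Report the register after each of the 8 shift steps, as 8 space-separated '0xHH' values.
After byte 1 (0xBF): reg=0x34
After byte 2 (0xA8): reg=0xDD
After byte 3 (0xAF): reg=0x59
Register before byte 4: 0x59
After XOR with byte 0x32: 0x6B

Answer: 0xD6 0xAB 0x51 0xA2 0x43 0x86 0x0B 0x16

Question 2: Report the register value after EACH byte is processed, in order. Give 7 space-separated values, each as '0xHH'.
0x34 0xDD 0x59 0x16 0x97 0x1D 0xE3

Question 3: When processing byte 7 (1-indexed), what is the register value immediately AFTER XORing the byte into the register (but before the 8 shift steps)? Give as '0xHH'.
Register before byte 7: 0x1D
Byte 7: 0x51
0x1D XOR 0x51 = 0x4C

Answer: 0x4C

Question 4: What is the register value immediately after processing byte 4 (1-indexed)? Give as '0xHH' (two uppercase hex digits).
After byte 1 (0xBF): reg=0x34
After byte 2 (0xA8): reg=0xDD
After byte 3 (0xAF): reg=0x59
After byte 4 (0x32): reg=0x16

Answer: 0x16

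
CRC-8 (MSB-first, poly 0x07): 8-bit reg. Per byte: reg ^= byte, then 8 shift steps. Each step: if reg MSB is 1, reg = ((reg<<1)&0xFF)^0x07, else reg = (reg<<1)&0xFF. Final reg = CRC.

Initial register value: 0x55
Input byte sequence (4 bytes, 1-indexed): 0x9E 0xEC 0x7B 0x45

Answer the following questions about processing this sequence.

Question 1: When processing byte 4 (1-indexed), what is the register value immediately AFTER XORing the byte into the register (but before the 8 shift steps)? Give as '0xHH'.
Register before byte 4: 0xB8
Byte 4: 0x45
0xB8 XOR 0x45 = 0xFD

Answer: 0xFD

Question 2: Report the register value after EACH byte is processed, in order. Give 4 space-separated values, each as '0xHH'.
0x7F 0xF0 0xB8 0xFD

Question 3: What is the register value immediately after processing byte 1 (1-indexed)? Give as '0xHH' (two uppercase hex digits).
Answer: 0x7F

Derivation:
After byte 1 (0x9E): reg=0x7F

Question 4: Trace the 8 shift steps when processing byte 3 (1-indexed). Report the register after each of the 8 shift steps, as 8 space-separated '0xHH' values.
Answer: 0x11 0x22 0x44 0x88 0x17 0x2E 0x5C 0xB8

Derivation:
After byte 1 (0x9E): reg=0x7F
After byte 2 (0xEC): reg=0xF0
Register before byte 3: 0xF0
After XOR with byte 0x7B: 0x8B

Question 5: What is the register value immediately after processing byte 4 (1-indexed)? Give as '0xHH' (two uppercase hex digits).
Answer: 0xFD

Derivation:
After byte 1 (0x9E): reg=0x7F
After byte 2 (0xEC): reg=0xF0
After byte 3 (0x7B): reg=0xB8
After byte 4 (0x45): reg=0xFD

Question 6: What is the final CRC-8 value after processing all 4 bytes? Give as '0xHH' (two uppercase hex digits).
Answer: 0xFD

Derivation:
After byte 1 (0x9E): reg=0x7F
After byte 2 (0xEC): reg=0xF0
After byte 3 (0x7B): reg=0xB8
After byte 4 (0x45): reg=0xFD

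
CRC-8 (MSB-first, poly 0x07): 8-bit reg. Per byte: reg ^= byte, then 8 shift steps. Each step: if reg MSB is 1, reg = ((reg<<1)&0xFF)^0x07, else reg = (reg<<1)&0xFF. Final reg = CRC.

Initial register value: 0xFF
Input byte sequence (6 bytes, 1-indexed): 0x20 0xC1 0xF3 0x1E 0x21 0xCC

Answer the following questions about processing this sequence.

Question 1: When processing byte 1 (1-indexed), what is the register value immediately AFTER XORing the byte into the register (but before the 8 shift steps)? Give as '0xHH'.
Register before byte 1: 0xFF
Byte 1: 0x20
0xFF XOR 0x20 = 0xDF

Answer: 0xDF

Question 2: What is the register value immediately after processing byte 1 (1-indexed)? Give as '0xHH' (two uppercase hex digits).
After byte 1 (0x20): reg=0x13

Answer: 0x13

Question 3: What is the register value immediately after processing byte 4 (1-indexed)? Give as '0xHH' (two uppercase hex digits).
After byte 1 (0x20): reg=0x13
After byte 2 (0xC1): reg=0x30
After byte 3 (0xF3): reg=0x47
After byte 4 (0x1E): reg=0x88

Answer: 0x88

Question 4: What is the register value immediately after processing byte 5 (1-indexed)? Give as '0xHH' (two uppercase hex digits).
Answer: 0x56

Derivation:
After byte 1 (0x20): reg=0x13
After byte 2 (0xC1): reg=0x30
After byte 3 (0xF3): reg=0x47
After byte 4 (0x1E): reg=0x88
After byte 5 (0x21): reg=0x56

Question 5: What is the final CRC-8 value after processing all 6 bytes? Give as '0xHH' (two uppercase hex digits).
Answer: 0xCF

Derivation:
After byte 1 (0x20): reg=0x13
After byte 2 (0xC1): reg=0x30
After byte 3 (0xF3): reg=0x47
After byte 4 (0x1E): reg=0x88
After byte 5 (0x21): reg=0x56
After byte 6 (0xCC): reg=0xCF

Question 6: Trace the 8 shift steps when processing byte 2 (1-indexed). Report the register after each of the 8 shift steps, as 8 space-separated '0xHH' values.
After byte 1 (0x20): reg=0x13
Register before byte 2: 0x13
After XOR with byte 0xC1: 0xD2

Answer: 0xA3 0x41 0x82 0x03 0x06 0x0C 0x18 0x30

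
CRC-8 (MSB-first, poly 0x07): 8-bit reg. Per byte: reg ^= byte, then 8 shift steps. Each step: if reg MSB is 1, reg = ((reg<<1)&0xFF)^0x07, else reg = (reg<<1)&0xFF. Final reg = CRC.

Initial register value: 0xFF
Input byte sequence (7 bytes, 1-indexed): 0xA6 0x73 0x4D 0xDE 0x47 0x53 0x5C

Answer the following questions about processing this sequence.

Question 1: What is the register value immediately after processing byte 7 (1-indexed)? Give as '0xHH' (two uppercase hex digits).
After byte 1 (0xA6): reg=0x88
After byte 2 (0x73): reg=0xEF
After byte 3 (0x4D): reg=0x67
After byte 4 (0xDE): reg=0x26
After byte 5 (0x47): reg=0x20
After byte 6 (0x53): reg=0x5E
After byte 7 (0x5C): reg=0x0E

Answer: 0x0E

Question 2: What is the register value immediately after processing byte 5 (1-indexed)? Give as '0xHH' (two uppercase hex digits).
After byte 1 (0xA6): reg=0x88
After byte 2 (0x73): reg=0xEF
After byte 3 (0x4D): reg=0x67
After byte 4 (0xDE): reg=0x26
After byte 5 (0x47): reg=0x20

Answer: 0x20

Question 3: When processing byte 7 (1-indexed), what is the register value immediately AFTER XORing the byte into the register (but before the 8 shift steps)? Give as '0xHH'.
Register before byte 7: 0x5E
Byte 7: 0x5C
0x5E XOR 0x5C = 0x02

Answer: 0x02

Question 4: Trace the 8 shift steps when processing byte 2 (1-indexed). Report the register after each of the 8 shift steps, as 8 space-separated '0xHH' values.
After byte 1 (0xA6): reg=0x88
Register before byte 2: 0x88
After XOR with byte 0x73: 0xFB

Answer: 0xF1 0xE5 0xCD 0x9D 0x3D 0x7A 0xF4 0xEF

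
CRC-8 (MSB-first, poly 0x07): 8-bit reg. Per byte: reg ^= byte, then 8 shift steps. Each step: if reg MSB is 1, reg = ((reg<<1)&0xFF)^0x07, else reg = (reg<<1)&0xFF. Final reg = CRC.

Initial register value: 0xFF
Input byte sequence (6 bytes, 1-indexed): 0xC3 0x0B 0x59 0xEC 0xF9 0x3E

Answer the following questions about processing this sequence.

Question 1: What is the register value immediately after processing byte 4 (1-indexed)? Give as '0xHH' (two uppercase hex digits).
After byte 1 (0xC3): reg=0xB4
After byte 2 (0x0B): reg=0x34
After byte 3 (0x59): reg=0x04
After byte 4 (0xEC): reg=0x96

Answer: 0x96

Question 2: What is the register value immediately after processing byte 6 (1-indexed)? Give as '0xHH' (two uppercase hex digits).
Answer: 0x8C

Derivation:
After byte 1 (0xC3): reg=0xB4
After byte 2 (0x0B): reg=0x34
After byte 3 (0x59): reg=0x04
After byte 4 (0xEC): reg=0x96
After byte 5 (0xF9): reg=0x0A
After byte 6 (0x3E): reg=0x8C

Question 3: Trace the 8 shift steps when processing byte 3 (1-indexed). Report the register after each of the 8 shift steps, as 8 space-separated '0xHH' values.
Answer: 0xDA 0xB3 0x61 0xC2 0x83 0x01 0x02 0x04

Derivation:
After byte 1 (0xC3): reg=0xB4
After byte 2 (0x0B): reg=0x34
Register before byte 3: 0x34
After XOR with byte 0x59: 0x6D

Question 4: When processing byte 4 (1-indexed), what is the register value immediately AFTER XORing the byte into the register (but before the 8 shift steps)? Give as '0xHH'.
Answer: 0xE8

Derivation:
Register before byte 4: 0x04
Byte 4: 0xEC
0x04 XOR 0xEC = 0xE8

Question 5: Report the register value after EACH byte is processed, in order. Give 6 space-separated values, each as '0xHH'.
0xB4 0x34 0x04 0x96 0x0A 0x8C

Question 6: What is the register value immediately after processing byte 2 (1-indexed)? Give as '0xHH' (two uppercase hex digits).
Answer: 0x34

Derivation:
After byte 1 (0xC3): reg=0xB4
After byte 2 (0x0B): reg=0x34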